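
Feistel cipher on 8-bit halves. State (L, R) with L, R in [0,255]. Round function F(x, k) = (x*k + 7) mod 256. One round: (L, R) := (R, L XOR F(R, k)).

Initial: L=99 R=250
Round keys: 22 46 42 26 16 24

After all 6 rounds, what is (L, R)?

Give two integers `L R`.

Round 1 (k=22): L=250 R=224
Round 2 (k=46): L=224 R=189
Round 3 (k=42): L=189 R=233
Round 4 (k=26): L=233 R=12
Round 5 (k=16): L=12 R=46
Round 6 (k=24): L=46 R=91

Answer: 46 91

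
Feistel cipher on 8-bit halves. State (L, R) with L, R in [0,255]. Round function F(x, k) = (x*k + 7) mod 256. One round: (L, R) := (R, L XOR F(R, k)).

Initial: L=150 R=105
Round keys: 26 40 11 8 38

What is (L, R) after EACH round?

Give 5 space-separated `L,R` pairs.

Answer: 105,39 39,118 118,62 62,129 129,19

Derivation:
Round 1 (k=26): L=105 R=39
Round 2 (k=40): L=39 R=118
Round 3 (k=11): L=118 R=62
Round 4 (k=8): L=62 R=129
Round 5 (k=38): L=129 R=19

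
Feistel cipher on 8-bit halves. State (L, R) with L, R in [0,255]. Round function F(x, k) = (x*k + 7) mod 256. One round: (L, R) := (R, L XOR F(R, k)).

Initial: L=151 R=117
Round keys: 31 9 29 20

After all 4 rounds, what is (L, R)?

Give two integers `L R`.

Answer: 225 58

Derivation:
Round 1 (k=31): L=117 R=165
Round 2 (k=9): L=165 R=161
Round 3 (k=29): L=161 R=225
Round 4 (k=20): L=225 R=58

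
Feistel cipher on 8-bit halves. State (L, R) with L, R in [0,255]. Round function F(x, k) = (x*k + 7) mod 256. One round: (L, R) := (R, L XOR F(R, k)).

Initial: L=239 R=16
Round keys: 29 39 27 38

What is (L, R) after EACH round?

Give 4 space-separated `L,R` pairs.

Answer: 16,56 56,159 159,244 244,160

Derivation:
Round 1 (k=29): L=16 R=56
Round 2 (k=39): L=56 R=159
Round 3 (k=27): L=159 R=244
Round 4 (k=38): L=244 R=160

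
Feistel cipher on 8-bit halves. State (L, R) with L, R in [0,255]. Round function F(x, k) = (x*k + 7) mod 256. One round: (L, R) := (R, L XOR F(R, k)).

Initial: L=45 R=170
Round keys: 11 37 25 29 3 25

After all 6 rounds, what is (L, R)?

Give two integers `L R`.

Round 1 (k=11): L=170 R=120
Round 2 (k=37): L=120 R=245
Round 3 (k=25): L=245 R=140
Round 4 (k=29): L=140 R=22
Round 5 (k=3): L=22 R=197
Round 6 (k=25): L=197 R=82

Answer: 197 82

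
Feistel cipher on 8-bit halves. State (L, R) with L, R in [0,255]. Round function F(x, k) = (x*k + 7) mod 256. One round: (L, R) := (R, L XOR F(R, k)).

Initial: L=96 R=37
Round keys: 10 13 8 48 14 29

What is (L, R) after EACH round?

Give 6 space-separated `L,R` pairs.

Answer: 37,25 25,105 105,86 86,78 78,29 29,30

Derivation:
Round 1 (k=10): L=37 R=25
Round 2 (k=13): L=25 R=105
Round 3 (k=8): L=105 R=86
Round 4 (k=48): L=86 R=78
Round 5 (k=14): L=78 R=29
Round 6 (k=29): L=29 R=30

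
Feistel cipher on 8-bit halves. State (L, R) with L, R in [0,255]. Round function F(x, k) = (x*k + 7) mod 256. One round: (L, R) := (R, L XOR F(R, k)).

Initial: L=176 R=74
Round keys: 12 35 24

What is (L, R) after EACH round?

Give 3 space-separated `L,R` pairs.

Answer: 74,207 207,30 30,24

Derivation:
Round 1 (k=12): L=74 R=207
Round 2 (k=35): L=207 R=30
Round 3 (k=24): L=30 R=24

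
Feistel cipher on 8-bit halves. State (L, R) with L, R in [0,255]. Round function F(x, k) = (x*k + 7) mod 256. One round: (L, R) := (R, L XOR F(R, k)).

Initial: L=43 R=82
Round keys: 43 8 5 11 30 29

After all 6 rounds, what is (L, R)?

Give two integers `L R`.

Round 1 (k=43): L=82 R=230
Round 2 (k=8): L=230 R=101
Round 3 (k=5): L=101 R=230
Round 4 (k=11): L=230 R=140
Round 5 (k=30): L=140 R=137
Round 6 (k=29): L=137 R=0

Answer: 137 0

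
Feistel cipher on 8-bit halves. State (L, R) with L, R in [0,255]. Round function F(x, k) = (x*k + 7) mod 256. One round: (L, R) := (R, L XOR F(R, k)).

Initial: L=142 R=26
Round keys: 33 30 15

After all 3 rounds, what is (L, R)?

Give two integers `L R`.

Round 1 (k=33): L=26 R=239
Round 2 (k=30): L=239 R=19
Round 3 (k=15): L=19 R=203

Answer: 19 203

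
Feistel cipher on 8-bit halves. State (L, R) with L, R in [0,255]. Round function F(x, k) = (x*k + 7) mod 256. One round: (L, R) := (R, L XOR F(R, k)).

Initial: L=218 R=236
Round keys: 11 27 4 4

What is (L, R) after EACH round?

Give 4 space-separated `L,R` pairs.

Answer: 236,241 241,158 158,142 142,161

Derivation:
Round 1 (k=11): L=236 R=241
Round 2 (k=27): L=241 R=158
Round 3 (k=4): L=158 R=142
Round 4 (k=4): L=142 R=161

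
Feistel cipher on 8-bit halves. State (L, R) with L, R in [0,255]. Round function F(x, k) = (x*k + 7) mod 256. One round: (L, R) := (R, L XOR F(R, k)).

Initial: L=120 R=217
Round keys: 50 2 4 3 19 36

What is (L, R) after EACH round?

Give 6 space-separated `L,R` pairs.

Round 1 (k=50): L=217 R=17
Round 2 (k=2): L=17 R=240
Round 3 (k=4): L=240 R=214
Round 4 (k=3): L=214 R=121
Round 5 (k=19): L=121 R=212
Round 6 (k=36): L=212 R=174

Answer: 217,17 17,240 240,214 214,121 121,212 212,174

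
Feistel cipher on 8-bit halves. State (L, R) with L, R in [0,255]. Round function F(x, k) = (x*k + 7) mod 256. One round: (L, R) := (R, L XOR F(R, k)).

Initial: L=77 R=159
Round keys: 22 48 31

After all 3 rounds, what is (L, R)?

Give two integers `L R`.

Answer: 216 211

Derivation:
Round 1 (k=22): L=159 R=252
Round 2 (k=48): L=252 R=216
Round 3 (k=31): L=216 R=211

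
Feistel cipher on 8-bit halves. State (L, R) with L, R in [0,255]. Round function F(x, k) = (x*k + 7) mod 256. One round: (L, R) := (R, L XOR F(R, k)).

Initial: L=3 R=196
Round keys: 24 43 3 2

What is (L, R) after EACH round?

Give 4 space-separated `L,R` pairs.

Answer: 196,100 100,23 23,40 40,64

Derivation:
Round 1 (k=24): L=196 R=100
Round 2 (k=43): L=100 R=23
Round 3 (k=3): L=23 R=40
Round 4 (k=2): L=40 R=64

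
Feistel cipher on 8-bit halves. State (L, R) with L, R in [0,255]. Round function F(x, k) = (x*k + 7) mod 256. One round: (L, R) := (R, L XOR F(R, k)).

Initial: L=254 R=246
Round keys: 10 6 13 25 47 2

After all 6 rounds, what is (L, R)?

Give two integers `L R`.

Round 1 (k=10): L=246 R=93
Round 2 (k=6): L=93 R=195
Round 3 (k=13): L=195 R=179
Round 4 (k=25): L=179 R=65
Round 5 (k=47): L=65 R=69
Round 6 (k=2): L=69 R=208

Answer: 69 208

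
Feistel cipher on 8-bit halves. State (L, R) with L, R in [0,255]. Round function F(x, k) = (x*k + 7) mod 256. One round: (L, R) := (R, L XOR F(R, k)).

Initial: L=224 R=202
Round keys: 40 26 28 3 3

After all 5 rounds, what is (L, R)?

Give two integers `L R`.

Round 1 (k=40): L=202 R=119
Round 2 (k=26): L=119 R=215
Round 3 (k=28): L=215 R=252
Round 4 (k=3): L=252 R=44
Round 5 (k=3): L=44 R=119

Answer: 44 119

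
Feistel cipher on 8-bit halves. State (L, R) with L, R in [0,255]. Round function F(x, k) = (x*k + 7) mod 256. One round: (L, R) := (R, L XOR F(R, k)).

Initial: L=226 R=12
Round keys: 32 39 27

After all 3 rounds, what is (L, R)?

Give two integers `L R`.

Answer: 102 172

Derivation:
Round 1 (k=32): L=12 R=101
Round 2 (k=39): L=101 R=102
Round 3 (k=27): L=102 R=172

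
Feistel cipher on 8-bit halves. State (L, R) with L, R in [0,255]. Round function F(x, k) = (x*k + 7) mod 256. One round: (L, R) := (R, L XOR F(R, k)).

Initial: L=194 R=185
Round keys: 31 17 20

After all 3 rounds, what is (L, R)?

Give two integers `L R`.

Answer: 202 99

Derivation:
Round 1 (k=31): L=185 R=172
Round 2 (k=17): L=172 R=202
Round 3 (k=20): L=202 R=99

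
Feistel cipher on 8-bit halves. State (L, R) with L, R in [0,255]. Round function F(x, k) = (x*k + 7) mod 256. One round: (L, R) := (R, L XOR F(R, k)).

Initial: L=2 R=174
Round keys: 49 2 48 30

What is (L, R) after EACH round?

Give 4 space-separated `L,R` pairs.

Answer: 174,87 87,27 27,64 64,156

Derivation:
Round 1 (k=49): L=174 R=87
Round 2 (k=2): L=87 R=27
Round 3 (k=48): L=27 R=64
Round 4 (k=30): L=64 R=156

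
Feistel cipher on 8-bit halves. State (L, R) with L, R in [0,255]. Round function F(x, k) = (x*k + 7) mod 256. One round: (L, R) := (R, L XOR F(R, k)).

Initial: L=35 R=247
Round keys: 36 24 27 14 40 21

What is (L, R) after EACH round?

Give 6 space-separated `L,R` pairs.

Answer: 247,224 224,240 240,183 183,249 249,88 88,198

Derivation:
Round 1 (k=36): L=247 R=224
Round 2 (k=24): L=224 R=240
Round 3 (k=27): L=240 R=183
Round 4 (k=14): L=183 R=249
Round 5 (k=40): L=249 R=88
Round 6 (k=21): L=88 R=198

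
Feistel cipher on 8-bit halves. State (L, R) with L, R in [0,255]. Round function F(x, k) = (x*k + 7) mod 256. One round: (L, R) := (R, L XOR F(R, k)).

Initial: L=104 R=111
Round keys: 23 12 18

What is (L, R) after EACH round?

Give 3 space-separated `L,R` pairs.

Round 1 (k=23): L=111 R=104
Round 2 (k=12): L=104 R=136
Round 3 (k=18): L=136 R=255

Answer: 111,104 104,136 136,255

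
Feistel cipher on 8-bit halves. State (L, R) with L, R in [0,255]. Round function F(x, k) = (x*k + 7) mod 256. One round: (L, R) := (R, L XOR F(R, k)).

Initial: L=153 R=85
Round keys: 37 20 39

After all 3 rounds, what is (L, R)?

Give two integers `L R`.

Answer: 238 128

Derivation:
Round 1 (k=37): L=85 R=201
Round 2 (k=20): L=201 R=238
Round 3 (k=39): L=238 R=128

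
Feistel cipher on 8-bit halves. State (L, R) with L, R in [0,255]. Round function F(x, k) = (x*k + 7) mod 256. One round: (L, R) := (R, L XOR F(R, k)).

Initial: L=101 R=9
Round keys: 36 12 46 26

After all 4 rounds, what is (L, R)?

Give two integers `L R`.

Answer: 245 207

Derivation:
Round 1 (k=36): L=9 R=46
Round 2 (k=12): L=46 R=38
Round 3 (k=46): L=38 R=245
Round 4 (k=26): L=245 R=207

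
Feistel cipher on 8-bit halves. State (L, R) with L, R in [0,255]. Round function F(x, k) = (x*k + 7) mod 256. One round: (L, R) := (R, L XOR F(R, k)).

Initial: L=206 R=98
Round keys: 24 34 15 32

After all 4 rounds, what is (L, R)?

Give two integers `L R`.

Answer: 197 220

Derivation:
Round 1 (k=24): L=98 R=249
Round 2 (k=34): L=249 R=123
Round 3 (k=15): L=123 R=197
Round 4 (k=32): L=197 R=220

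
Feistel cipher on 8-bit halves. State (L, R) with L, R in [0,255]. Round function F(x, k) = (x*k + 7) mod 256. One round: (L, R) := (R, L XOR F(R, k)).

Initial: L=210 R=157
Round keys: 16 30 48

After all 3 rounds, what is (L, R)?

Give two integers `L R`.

Answer: 0 2

Derivation:
Round 1 (k=16): L=157 R=5
Round 2 (k=30): L=5 R=0
Round 3 (k=48): L=0 R=2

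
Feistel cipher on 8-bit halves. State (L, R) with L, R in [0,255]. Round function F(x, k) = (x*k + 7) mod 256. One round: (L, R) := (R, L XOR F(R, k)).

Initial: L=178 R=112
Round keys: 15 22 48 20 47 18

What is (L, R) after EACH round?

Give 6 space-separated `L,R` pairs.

Answer: 112,37 37,69 69,210 210,42 42,111 111,255

Derivation:
Round 1 (k=15): L=112 R=37
Round 2 (k=22): L=37 R=69
Round 3 (k=48): L=69 R=210
Round 4 (k=20): L=210 R=42
Round 5 (k=47): L=42 R=111
Round 6 (k=18): L=111 R=255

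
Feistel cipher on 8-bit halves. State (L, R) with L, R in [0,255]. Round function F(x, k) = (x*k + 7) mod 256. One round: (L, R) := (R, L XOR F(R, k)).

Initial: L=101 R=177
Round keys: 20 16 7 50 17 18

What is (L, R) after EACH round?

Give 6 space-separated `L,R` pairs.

Answer: 177,190 190,86 86,223 223,195 195,37 37,98

Derivation:
Round 1 (k=20): L=177 R=190
Round 2 (k=16): L=190 R=86
Round 3 (k=7): L=86 R=223
Round 4 (k=50): L=223 R=195
Round 5 (k=17): L=195 R=37
Round 6 (k=18): L=37 R=98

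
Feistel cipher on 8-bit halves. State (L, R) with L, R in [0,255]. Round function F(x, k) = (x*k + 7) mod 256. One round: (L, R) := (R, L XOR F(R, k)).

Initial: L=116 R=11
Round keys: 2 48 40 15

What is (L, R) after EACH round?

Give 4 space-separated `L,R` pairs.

Round 1 (k=2): L=11 R=105
Round 2 (k=48): L=105 R=188
Round 3 (k=40): L=188 R=14
Round 4 (k=15): L=14 R=101

Answer: 11,105 105,188 188,14 14,101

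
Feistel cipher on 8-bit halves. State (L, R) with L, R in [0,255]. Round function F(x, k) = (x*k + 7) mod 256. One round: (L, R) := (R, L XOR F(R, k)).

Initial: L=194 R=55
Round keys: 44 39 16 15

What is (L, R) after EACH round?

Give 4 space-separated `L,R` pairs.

Answer: 55,185 185,1 1,174 174,56

Derivation:
Round 1 (k=44): L=55 R=185
Round 2 (k=39): L=185 R=1
Round 3 (k=16): L=1 R=174
Round 4 (k=15): L=174 R=56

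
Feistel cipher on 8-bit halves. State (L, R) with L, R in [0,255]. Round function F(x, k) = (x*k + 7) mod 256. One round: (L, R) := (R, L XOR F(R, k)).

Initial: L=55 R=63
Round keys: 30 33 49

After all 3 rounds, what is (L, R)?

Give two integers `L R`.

Answer: 26 95

Derivation:
Round 1 (k=30): L=63 R=94
Round 2 (k=33): L=94 R=26
Round 3 (k=49): L=26 R=95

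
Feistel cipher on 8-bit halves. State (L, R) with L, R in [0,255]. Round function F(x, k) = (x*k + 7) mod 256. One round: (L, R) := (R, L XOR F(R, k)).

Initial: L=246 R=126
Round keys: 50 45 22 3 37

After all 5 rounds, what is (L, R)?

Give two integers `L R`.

Round 1 (k=50): L=126 R=85
Round 2 (k=45): L=85 R=134
Round 3 (k=22): L=134 R=222
Round 4 (k=3): L=222 R=39
Round 5 (k=37): L=39 R=116

Answer: 39 116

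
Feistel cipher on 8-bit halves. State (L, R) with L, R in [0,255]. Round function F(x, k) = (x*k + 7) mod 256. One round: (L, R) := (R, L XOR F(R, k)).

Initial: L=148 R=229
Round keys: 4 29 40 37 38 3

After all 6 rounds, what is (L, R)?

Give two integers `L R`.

Answer: 103 116

Derivation:
Round 1 (k=4): L=229 R=15
Round 2 (k=29): L=15 R=95
Round 3 (k=40): L=95 R=208
Round 4 (k=37): L=208 R=72
Round 5 (k=38): L=72 R=103
Round 6 (k=3): L=103 R=116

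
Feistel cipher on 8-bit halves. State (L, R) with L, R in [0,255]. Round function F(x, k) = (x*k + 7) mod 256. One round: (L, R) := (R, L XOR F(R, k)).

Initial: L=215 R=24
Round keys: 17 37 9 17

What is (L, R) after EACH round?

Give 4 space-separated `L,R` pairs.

Answer: 24,72 72,119 119,126 126,18

Derivation:
Round 1 (k=17): L=24 R=72
Round 2 (k=37): L=72 R=119
Round 3 (k=9): L=119 R=126
Round 4 (k=17): L=126 R=18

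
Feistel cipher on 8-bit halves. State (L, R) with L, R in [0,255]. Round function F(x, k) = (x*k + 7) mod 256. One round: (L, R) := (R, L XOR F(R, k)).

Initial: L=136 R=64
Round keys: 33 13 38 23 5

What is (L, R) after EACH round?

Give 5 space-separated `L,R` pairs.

Answer: 64,207 207,202 202,204 204,145 145,16

Derivation:
Round 1 (k=33): L=64 R=207
Round 2 (k=13): L=207 R=202
Round 3 (k=38): L=202 R=204
Round 4 (k=23): L=204 R=145
Round 5 (k=5): L=145 R=16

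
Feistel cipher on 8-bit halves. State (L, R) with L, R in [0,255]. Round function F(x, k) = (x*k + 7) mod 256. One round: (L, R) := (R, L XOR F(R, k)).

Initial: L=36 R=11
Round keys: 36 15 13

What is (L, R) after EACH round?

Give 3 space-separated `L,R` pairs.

Answer: 11,183 183,203 203,225

Derivation:
Round 1 (k=36): L=11 R=183
Round 2 (k=15): L=183 R=203
Round 3 (k=13): L=203 R=225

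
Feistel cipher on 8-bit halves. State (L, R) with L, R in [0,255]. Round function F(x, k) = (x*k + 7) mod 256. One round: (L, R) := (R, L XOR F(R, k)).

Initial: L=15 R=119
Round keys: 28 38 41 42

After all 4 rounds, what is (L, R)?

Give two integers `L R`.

Round 1 (k=28): L=119 R=4
Round 2 (k=38): L=4 R=232
Round 3 (k=41): L=232 R=43
Round 4 (k=42): L=43 R=253

Answer: 43 253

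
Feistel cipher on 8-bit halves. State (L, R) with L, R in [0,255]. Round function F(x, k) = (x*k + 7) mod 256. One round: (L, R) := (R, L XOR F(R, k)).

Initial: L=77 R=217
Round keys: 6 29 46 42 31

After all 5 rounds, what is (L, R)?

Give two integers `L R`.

Answer: 59 119

Derivation:
Round 1 (k=6): L=217 R=80
Round 2 (k=29): L=80 R=206
Round 3 (k=46): L=206 R=91
Round 4 (k=42): L=91 R=59
Round 5 (k=31): L=59 R=119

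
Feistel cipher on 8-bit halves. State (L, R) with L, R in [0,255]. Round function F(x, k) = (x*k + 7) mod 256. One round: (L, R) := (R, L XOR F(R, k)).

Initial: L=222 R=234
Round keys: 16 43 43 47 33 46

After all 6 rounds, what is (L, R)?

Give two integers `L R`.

Round 1 (k=16): L=234 R=121
Round 2 (k=43): L=121 R=176
Round 3 (k=43): L=176 R=238
Round 4 (k=47): L=238 R=9
Round 5 (k=33): L=9 R=222
Round 6 (k=46): L=222 R=226

Answer: 222 226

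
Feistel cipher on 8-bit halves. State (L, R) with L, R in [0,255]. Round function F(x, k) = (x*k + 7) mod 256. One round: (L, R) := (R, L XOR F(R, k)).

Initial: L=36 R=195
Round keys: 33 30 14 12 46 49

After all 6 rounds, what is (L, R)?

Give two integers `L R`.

Answer: 216 132

Derivation:
Round 1 (k=33): L=195 R=14
Round 2 (k=30): L=14 R=104
Round 3 (k=14): L=104 R=185
Round 4 (k=12): L=185 R=219
Round 5 (k=46): L=219 R=216
Round 6 (k=49): L=216 R=132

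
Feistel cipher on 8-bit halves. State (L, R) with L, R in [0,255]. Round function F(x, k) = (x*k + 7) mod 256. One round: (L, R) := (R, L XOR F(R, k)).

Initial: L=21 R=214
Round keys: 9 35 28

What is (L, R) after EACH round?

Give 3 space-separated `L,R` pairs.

Answer: 214,152 152,25 25,91

Derivation:
Round 1 (k=9): L=214 R=152
Round 2 (k=35): L=152 R=25
Round 3 (k=28): L=25 R=91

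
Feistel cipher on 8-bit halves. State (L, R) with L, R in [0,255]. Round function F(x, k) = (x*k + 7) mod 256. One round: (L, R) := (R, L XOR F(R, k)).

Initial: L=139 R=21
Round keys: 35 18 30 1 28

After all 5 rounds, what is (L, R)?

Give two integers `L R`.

Round 1 (k=35): L=21 R=109
Round 2 (k=18): L=109 R=164
Round 3 (k=30): L=164 R=82
Round 4 (k=1): L=82 R=253
Round 5 (k=28): L=253 R=225

Answer: 253 225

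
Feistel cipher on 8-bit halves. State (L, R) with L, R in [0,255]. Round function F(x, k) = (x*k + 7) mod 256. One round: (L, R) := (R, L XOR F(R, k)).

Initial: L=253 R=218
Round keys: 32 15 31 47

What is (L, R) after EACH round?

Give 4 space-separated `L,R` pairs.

Round 1 (k=32): L=218 R=186
Round 2 (k=15): L=186 R=55
Round 3 (k=31): L=55 R=10
Round 4 (k=47): L=10 R=234

Answer: 218,186 186,55 55,10 10,234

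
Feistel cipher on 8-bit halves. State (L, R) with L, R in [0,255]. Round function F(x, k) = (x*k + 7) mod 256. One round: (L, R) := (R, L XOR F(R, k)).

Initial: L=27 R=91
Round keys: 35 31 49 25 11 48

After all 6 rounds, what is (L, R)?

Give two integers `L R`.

Round 1 (k=35): L=91 R=99
Round 2 (k=31): L=99 R=95
Round 3 (k=49): L=95 R=85
Round 4 (k=25): L=85 R=11
Round 5 (k=11): L=11 R=213
Round 6 (k=48): L=213 R=252

Answer: 213 252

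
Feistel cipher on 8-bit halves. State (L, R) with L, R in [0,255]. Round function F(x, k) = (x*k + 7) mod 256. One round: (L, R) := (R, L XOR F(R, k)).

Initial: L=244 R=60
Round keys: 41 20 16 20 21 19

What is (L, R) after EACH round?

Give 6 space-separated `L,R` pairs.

Answer: 60,87 87,239 239,160 160,104 104,47 47,236

Derivation:
Round 1 (k=41): L=60 R=87
Round 2 (k=20): L=87 R=239
Round 3 (k=16): L=239 R=160
Round 4 (k=20): L=160 R=104
Round 5 (k=21): L=104 R=47
Round 6 (k=19): L=47 R=236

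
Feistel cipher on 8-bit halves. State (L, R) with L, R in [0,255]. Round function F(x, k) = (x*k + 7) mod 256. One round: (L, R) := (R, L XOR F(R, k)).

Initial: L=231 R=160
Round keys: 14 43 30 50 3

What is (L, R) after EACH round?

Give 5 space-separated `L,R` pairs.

Round 1 (k=14): L=160 R=32
Round 2 (k=43): L=32 R=199
Round 3 (k=30): L=199 R=121
Round 4 (k=50): L=121 R=110
Round 5 (k=3): L=110 R=40

Answer: 160,32 32,199 199,121 121,110 110,40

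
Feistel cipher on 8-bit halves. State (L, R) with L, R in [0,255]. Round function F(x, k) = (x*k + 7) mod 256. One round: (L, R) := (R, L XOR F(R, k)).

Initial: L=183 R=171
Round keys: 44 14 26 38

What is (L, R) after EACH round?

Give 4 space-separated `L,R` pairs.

Round 1 (k=44): L=171 R=220
Round 2 (k=14): L=220 R=164
Round 3 (k=26): L=164 R=115
Round 4 (k=38): L=115 R=189

Answer: 171,220 220,164 164,115 115,189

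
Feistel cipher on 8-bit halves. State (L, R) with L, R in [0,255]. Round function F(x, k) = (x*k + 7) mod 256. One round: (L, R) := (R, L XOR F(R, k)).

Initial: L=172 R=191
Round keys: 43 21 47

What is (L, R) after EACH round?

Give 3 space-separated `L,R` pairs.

Round 1 (k=43): L=191 R=176
Round 2 (k=21): L=176 R=200
Round 3 (k=47): L=200 R=15

Answer: 191,176 176,200 200,15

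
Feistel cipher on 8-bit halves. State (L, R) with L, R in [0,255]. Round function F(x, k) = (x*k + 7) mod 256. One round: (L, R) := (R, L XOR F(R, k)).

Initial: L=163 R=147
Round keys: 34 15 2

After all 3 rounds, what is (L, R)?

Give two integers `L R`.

Round 1 (k=34): L=147 R=46
Round 2 (k=15): L=46 R=42
Round 3 (k=2): L=42 R=117

Answer: 42 117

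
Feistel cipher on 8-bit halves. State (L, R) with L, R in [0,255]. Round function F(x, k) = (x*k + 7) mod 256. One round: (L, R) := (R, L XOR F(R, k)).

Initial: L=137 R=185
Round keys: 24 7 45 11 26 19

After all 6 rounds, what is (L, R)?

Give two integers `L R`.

Round 1 (k=24): L=185 R=214
Round 2 (k=7): L=214 R=88
Round 3 (k=45): L=88 R=169
Round 4 (k=11): L=169 R=18
Round 5 (k=26): L=18 R=114
Round 6 (k=19): L=114 R=111

Answer: 114 111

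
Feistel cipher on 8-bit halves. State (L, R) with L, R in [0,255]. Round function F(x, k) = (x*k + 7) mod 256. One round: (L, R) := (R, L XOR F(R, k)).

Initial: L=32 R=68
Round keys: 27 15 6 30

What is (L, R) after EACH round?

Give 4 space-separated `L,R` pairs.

Answer: 68,19 19,96 96,84 84,191

Derivation:
Round 1 (k=27): L=68 R=19
Round 2 (k=15): L=19 R=96
Round 3 (k=6): L=96 R=84
Round 4 (k=30): L=84 R=191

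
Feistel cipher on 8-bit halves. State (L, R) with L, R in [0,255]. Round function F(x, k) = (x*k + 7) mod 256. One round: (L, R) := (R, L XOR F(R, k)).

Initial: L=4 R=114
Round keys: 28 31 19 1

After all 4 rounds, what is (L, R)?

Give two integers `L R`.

Round 1 (k=28): L=114 R=123
Round 2 (k=31): L=123 R=158
Round 3 (k=19): L=158 R=186
Round 4 (k=1): L=186 R=95

Answer: 186 95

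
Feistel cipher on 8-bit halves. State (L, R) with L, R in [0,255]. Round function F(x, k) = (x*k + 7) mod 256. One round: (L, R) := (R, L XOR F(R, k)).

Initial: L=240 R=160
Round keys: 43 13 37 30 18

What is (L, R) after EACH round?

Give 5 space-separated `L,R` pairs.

Round 1 (k=43): L=160 R=23
Round 2 (k=13): L=23 R=146
Round 3 (k=37): L=146 R=54
Round 4 (k=30): L=54 R=201
Round 5 (k=18): L=201 R=31

Answer: 160,23 23,146 146,54 54,201 201,31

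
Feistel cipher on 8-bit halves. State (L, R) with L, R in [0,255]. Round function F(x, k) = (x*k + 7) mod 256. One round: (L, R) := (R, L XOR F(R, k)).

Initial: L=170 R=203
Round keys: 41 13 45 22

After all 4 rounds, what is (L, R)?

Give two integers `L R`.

Round 1 (k=41): L=203 R=32
Round 2 (k=13): L=32 R=108
Round 3 (k=45): L=108 R=35
Round 4 (k=22): L=35 R=101

Answer: 35 101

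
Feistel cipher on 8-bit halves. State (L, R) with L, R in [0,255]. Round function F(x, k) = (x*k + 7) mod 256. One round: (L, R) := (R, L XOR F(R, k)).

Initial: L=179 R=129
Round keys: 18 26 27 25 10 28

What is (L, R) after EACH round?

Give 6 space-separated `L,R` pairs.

Answer: 129,170 170,202 202,255 255,36 36,144 144,227

Derivation:
Round 1 (k=18): L=129 R=170
Round 2 (k=26): L=170 R=202
Round 3 (k=27): L=202 R=255
Round 4 (k=25): L=255 R=36
Round 5 (k=10): L=36 R=144
Round 6 (k=28): L=144 R=227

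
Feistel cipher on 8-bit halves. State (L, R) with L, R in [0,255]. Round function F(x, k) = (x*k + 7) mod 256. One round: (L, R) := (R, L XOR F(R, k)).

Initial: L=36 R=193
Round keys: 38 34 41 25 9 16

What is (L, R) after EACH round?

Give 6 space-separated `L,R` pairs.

Round 1 (k=38): L=193 R=137
Round 2 (k=34): L=137 R=248
Round 3 (k=41): L=248 R=54
Round 4 (k=25): L=54 R=181
Round 5 (k=9): L=181 R=82
Round 6 (k=16): L=82 R=146

Answer: 193,137 137,248 248,54 54,181 181,82 82,146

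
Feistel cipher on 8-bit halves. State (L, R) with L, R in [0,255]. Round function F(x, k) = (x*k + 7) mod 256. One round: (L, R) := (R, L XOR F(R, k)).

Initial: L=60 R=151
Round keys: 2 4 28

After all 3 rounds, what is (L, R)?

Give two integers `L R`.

Answer: 188 158

Derivation:
Round 1 (k=2): L=151 R=9
Round 2 (k=4): L=9 R=188
Round 3 (k=28): L=188 R=158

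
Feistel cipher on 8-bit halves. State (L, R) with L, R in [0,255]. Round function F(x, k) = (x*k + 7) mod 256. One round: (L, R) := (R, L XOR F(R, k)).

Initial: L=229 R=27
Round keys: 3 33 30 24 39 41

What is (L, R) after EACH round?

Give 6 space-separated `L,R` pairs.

Round 1 (k=3): L=27 R=189
Round 2 (k=33): L=189 R=127
Round 3 (k=30): L=127 R=84
Round 4 (k=24): L=84 R=152
Round 5 (k=39): L=152 R=123
Round 6 (k=41): L=123 R=34

Answer: 27,189 189,127 127,84 84,152 152,123 123,34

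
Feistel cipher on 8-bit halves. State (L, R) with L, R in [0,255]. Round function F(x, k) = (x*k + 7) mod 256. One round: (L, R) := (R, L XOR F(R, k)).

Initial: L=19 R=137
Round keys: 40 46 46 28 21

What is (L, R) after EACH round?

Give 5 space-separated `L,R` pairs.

Answer: 137,124 124,198 198,231 231,141 141,127

Derivation:
Round 1 (k=40): L=137 R=124
Round 2 (k=46): L=124 R=198
Round 3 (k=46): L=198 R=231
Round 4 (k=28): L=231 R=141
Round 5 (k=21): L=141 R=127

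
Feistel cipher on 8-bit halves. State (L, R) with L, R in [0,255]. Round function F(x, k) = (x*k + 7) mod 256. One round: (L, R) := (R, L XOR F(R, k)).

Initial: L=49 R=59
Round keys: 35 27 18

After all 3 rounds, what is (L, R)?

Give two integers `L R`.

Round 1 (k=35): L=59 R=41
Round 2 (k=27): L=41 R=97
Round 3 (k=18): L=97 R=240

Answer: 97 240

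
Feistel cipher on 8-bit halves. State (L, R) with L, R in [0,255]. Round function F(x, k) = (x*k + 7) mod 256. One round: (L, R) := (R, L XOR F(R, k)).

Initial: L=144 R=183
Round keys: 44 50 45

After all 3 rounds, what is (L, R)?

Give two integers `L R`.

Round 1 (k=44): L=183 R=235
Round 2 (k=50): L=235 R=90
Round 3 (k=45): L=90 R=50

Answer: 90 50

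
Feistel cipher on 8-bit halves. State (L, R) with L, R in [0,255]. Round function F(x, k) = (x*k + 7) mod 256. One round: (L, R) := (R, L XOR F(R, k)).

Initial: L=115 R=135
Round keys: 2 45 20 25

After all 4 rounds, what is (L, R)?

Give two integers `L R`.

Answer: 137 26

Derivation:
Round 1 (k=2): L=135 R=102
Round 2 (k=45): L=102 R=114
Round 3 (k=20): L=114 R=137
Round 4 (k=25): L=137 R=26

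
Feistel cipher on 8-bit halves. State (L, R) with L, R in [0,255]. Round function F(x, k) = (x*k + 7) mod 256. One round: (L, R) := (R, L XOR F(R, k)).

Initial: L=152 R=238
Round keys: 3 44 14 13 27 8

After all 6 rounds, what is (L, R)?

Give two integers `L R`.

Answer: 109 153

Derivation:
Round 1 (k=3): L=238 R=73
Round 2 (k=44): L=73 R=125
Round 3 (k=14): L=125 R=148
Round 4 (k=13): L=148 R=246
Round 5 (k=27): L=246 R=109
Round 6 (k=8): L=109 R=153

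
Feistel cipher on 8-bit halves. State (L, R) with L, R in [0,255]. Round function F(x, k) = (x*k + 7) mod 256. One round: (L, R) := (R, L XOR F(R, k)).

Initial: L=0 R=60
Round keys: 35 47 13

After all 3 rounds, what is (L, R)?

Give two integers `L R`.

Answer: 224 92

Derivation:
Round 1 (k=35): L=60 R=59
Round 2 (k=47): L=59 R=224
Round 3 (k=13): L=224 R=92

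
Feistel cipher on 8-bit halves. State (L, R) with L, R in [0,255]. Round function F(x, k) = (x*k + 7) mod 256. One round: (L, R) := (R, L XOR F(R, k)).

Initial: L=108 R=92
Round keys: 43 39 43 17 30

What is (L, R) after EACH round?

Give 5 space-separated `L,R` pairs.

Round 1 (k=43): L=92 R=23
Round 2 (k=39): L=23 R=212
Round 3 (k=43): L=212 R=180
Round 4 (k=17): L=180 R=47
Round 5 (k=30): L=47 R=61

Answer: 92,23 23,212 212,180 180,47 47,61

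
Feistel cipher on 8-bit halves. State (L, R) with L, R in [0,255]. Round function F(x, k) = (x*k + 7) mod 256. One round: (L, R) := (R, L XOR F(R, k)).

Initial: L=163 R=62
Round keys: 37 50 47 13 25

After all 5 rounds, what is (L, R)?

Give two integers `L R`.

Round 1 (k=37): L=62 R=94
Round 2 (k=50): L=94 R=93
Round 3 (k=47): L=93 R=68
Round 4 (k=13): L=68 R=38
Round 5 (k=25): L=38 R=249

Answer: 38 249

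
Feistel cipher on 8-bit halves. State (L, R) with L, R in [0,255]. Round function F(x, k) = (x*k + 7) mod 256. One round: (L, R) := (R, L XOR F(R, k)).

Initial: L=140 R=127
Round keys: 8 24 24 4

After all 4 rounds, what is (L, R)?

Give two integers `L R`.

Round 1 (k=8): L=127 R=115
Round 2 (k=24): L=115 R=176
Round 3 (k=24): L=176 R=244
Round 4 (k=4): L=244 R=103

Answer: 244 103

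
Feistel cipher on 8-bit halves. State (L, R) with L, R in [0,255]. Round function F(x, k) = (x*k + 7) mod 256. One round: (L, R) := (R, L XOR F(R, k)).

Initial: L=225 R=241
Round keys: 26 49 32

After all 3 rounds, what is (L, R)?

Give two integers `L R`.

Round 1 (k=26): L=241 R=96
Round 2 (k=49): L=96 R=150
Round 3 (k=32): L=150 R=167

Answer: 150 167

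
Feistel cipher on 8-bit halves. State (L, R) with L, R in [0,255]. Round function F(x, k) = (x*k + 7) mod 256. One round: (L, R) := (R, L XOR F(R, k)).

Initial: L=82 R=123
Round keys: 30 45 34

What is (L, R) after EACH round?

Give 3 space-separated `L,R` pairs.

Round 1 (k=30): L=123 R=35
Round 2 (k=45): L=35 R=85
Round 3 (k=34): L=85 R=114

Answer: 123,35 35,85 85,114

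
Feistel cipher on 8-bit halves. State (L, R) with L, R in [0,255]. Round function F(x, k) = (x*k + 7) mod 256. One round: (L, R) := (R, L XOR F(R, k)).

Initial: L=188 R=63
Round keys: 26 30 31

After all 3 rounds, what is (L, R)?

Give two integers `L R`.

Answer: 186 92

Derivation:
Round 1 (k=26): L=63 R=209
Round 2 (k=30): L=209 R=186
Round 3 (k=31): L=186 R=92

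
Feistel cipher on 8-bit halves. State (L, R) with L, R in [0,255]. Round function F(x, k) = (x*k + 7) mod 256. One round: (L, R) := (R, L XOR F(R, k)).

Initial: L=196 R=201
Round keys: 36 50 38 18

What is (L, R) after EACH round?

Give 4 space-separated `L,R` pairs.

Round 1 (k=36): L=201 R=143
Round 2 (k=50): L=143 R=60
Round 3 (k=38): L=60 R=96
Round 4 (k=18): L=96 R=251

Answer: 201,143 143,60 60,96 96,251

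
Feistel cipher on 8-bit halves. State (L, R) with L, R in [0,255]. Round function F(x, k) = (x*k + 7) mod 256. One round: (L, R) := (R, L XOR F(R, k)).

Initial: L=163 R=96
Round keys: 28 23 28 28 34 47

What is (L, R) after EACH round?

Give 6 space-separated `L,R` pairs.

Answer: 96,36 36,35 35,255 255,200 200,104 104,215

Derivation:
Round 1 (k=28): L=96 R=36
Round 2 (k=23): L=36 R=35
Round 3 (k=28): L=35 R=255
Round 4 (k=28): L=255 R=200
Round 5 (k=34): L=200 R=104
Round 6 (k=47): L=104 R=215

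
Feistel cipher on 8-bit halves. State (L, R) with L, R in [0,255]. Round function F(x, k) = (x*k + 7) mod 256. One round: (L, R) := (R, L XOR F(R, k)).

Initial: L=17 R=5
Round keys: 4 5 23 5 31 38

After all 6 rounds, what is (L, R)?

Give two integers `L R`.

Round 1 (k=4): L=5 R=10
Round 2 (k=5): L=10 R=60
Round 3 (k=23): L=60 R=97
Round 4 (k=5): L=97 R=208
Round 5 (k=31): L=208 R=86
Round 6 (k=38): L=86 R=27

Answer: 86 27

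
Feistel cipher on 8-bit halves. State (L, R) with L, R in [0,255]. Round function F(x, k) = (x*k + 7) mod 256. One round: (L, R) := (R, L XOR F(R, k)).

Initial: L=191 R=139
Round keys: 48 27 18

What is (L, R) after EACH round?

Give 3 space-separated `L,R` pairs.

Round 1 (k=48): L=139 R=168
Round 2 (k=27): L=168 R=52
Round 3 (k=18): L=52 R=7

Answer: 139,168 168,52 52,7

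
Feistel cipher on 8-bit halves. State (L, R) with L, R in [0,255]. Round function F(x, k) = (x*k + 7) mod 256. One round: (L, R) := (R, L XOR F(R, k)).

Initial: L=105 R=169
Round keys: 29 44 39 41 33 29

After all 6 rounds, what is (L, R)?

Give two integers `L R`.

Round 1 (k=29): L=169 R=69
Round 2 (k=44): L=69 R=74
Round 3 (k=39): L=74 R=8
Round 4 (k=41): L=8 R=5
Round 5 (k=33): L=5 R=164
Round 6 (k=29): L=164 R=158

Answer: 164 158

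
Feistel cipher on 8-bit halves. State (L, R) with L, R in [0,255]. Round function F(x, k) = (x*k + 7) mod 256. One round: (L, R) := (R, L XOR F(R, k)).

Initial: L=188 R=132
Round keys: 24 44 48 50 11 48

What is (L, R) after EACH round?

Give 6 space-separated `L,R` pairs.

Round 1 (k=24): L=132 R=219
Round 2 (k=44): L=219 R=47
Round 3 (k=48): L=47 R=12
Round 4 (k=50): L=12 R=112
Round 5 (k=11): L=112 R=219
Round 6 (k=48): L=219 R=103

Answer: 132,219 219,47 47,12 12,112 112,219 219,103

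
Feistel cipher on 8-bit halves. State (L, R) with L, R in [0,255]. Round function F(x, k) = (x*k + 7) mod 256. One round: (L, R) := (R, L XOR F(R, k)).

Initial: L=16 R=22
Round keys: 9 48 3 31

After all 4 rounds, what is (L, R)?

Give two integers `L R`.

Answer: 247 145

Derivation:
Round 1 (k=9): L=22 R=221
Round 2 (k=48): L=221 R=97
Round 3 (k=3): L=97 R=247
Round 4 (k=31): L=247 R=145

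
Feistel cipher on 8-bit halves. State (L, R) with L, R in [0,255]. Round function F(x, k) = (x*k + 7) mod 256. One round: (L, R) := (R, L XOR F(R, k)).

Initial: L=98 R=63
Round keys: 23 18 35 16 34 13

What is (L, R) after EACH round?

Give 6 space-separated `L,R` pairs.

Answer: 63,210 210,244 244,177 177,227 227,156 156,16

Derivation:
Round 1 (k=23): L=63 R=210
Round 2 (k=18): L=210 R=244
Round 3 (k=35): L=244 R=177
Round 4 (k=16): L=177 R=227
Round 5 (k=34): L=227 R=156
Round 6 (k=13): L=156 R=16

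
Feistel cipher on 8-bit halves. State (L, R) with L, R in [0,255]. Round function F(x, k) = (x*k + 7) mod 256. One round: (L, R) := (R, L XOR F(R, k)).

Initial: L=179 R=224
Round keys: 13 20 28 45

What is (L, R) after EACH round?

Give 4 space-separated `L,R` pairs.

Answer: 224,212 212,119 119,223 223,77

Derivation:
Round 1 (k=13): L=224 R=212
Round 2 (k=20): L=212 R=119
Round 3 (k=28): L=119 R=223
Round 4 (k=45): L=223 R=77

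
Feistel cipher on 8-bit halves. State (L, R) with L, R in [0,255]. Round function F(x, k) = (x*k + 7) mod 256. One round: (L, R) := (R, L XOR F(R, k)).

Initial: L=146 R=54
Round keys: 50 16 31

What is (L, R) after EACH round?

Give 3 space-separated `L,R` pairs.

Round 1 (k=50): L=54 R=1
Round 2 (k=16): L=1 R=33
Round 3 (k=31): L=33 R=7

Answer: 54,1 1,33 33,7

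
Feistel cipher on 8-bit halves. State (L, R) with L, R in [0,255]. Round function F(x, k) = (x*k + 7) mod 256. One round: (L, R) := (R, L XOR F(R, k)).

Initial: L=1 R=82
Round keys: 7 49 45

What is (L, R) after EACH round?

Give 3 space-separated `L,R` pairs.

Answer: 82,68 68,89 89,232

Derivation:
Round 1 (k=7): L=82 R=68
Round 2 (k=49): L=68 R=89
Round 3 (k=45): L=89 R=232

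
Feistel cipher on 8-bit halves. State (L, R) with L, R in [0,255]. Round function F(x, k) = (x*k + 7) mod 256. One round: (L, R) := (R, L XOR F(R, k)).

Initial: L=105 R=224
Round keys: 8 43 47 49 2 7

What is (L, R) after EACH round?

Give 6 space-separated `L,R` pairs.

Round 1 (k=8): L=224 R=110
Round 2 (k=43): L=110 R=97
Round 3 (k=47): L=97 R=184
Round 4 (k=49): L=184 R=94
Round 5 (k=2): L=94 R=123
Round 6 (k=7): L=123 R=58

Answer: 224,110 110,97 97,184 184,94 94,123 123,58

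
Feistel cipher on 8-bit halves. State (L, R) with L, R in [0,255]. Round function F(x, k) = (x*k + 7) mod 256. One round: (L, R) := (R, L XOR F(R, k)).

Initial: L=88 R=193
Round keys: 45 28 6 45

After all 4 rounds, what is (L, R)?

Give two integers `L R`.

Answer: 39 244

Derivation:
Round 1 (k=45): L=193 R=172
Round 2 (k=28): L=172 R=22
Round 3 (k=6): L=22 R=39
Round 4 (k=45): L=39 R=244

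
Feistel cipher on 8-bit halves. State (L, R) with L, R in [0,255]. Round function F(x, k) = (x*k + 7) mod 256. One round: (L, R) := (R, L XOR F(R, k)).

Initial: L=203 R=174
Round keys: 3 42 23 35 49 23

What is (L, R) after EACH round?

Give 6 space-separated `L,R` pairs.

Answer: 174,218 218,101 101,192 192,34 34,73 73,180

Derivation:
Round 1 (k=3): L=174 R=218
Round 2 (k=42): L=218 R=101
Round 3 (k=23): L=101 R=192
Round 4 (k=35): L=192 R=34
Round 5 (k=49): L=34 R=73
Round 6 (k=23): L=73 R=180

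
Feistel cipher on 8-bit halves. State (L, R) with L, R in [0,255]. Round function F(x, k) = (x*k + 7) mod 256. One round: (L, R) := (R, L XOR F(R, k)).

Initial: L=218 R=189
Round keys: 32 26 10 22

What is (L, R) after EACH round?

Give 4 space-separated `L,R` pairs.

Round 1 (k=32): L=189 R=125
Round 2 (k=26): L=125 R=4
Round 3 (k=10): L=4 R=82
Round 4 (k=22): L=82 R=23

Answer: 189,125 125,4 4,82 82,23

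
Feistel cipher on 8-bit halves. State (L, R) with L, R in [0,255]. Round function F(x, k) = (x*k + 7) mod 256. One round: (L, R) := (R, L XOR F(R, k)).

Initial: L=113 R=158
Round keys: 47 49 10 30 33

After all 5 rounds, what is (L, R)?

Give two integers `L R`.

Answer: 180 146

Derivation:
Round 1 (k=47): L=158 R=120
Round 2 (k=49): L=120 R=97
Round 3 (k=10): L=97 R=169
Round 4 (k=30): L=169 R=180
Round 5 (k=33): L=180 R=146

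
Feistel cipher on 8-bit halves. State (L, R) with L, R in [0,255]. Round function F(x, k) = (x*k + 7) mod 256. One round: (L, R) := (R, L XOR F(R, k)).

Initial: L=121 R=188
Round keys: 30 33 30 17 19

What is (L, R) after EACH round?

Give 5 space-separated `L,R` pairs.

Answer: 188,118 118,129 129,83 83,11 11,139

Derivation:
Round 1 (k=30): L=188 R=118
Round 2 (k=33): L=118 R=129
Round 3 (k=30): L=129 R=83
Round 4 (k=17): L=83 R=11
Round 5 (k=19): L=11 R=139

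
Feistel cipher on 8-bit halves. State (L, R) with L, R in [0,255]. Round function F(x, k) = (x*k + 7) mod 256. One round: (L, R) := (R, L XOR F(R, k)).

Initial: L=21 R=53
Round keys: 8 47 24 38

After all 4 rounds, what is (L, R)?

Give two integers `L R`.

Round 1 (k=8): L=53 R=186
Round 2 (k=47): L=186 R=24
Round 3 (k=24): L=24 R=253
Round 4 (k=38): L=253 R=141

Answer: 253 141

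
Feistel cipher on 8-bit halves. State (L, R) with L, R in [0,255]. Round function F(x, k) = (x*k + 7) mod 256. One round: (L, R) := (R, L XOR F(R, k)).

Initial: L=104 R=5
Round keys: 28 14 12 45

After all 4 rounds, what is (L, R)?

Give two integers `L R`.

Round 1 (k=28): L=5 R=251
Round 2 (k=14): L=251 R=196
Round 3 (k=12): L=196 R=204
Round 4 (k=45): L=204 R=39

Answer: 204 39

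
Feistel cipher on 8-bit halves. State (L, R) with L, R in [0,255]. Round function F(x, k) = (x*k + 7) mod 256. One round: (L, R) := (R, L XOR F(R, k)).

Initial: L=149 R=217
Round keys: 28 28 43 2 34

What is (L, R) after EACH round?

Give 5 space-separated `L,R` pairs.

Answer: 217,86 86,182 182,207 207,19 19,66

Derivation:
Round 1 (k=28): L=217 R=86
Round 2 (k=28): L=86 R=182
Round 3 (k=43): L=182 R=207
Round 4 (k=2): L=207 R=19
Round 5 (k=34): L=19 R=66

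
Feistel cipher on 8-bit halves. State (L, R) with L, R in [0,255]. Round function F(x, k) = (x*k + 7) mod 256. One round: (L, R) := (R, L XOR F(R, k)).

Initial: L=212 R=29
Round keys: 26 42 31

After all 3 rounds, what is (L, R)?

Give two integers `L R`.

Answer: 116 62

Derivation:
Round 1 (k=26): L=29 R=45
Round 2 (k=42): L=45 R=116
Round 3 (k=31): L=116 R=62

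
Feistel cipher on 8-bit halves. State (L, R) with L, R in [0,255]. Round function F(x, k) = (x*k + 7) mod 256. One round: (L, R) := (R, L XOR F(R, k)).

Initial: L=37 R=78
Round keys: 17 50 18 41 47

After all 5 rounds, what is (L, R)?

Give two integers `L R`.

Round 1 (k=17): L=78 R=16
Round 2 (k=50): L=16 R=105
Round 3 (k=18): L=105 R=121
Round 4 (k=41): L=121 R=1
Round 5 (k=47): L=1 R=79

Answer: 1 79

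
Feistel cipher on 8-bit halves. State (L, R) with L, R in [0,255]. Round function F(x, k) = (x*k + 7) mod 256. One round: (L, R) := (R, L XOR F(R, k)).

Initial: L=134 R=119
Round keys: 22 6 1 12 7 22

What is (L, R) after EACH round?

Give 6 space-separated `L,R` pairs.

Answer: 119,199 199,198 198,10 10,185 185,28 28,214

Derivation:
Round 1 (k=22): L=119 R=199
Round 2 (k=6): L=199 R=198
Round 3 (k=1): L=198 R=10
Round 4 (k=12): L=10 R=185
Round 5 (k=7): L=185 R=28
Round 6 (k=22): L=28 R=214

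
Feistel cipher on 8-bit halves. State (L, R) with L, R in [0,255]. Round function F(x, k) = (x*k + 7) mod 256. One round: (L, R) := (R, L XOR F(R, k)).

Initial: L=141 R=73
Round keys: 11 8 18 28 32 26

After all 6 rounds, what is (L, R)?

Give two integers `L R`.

Round 1 (k=11): L=73 R=167
Round 2 (k=8): L=167 R=118
Round 3 (k=18): L=118 R=244
Round 4 (k=28): L=244 R=193
Round 5 (k=32): L=193 R=211
Round 6 (k=26): L=211 R=180

Answer: 211 180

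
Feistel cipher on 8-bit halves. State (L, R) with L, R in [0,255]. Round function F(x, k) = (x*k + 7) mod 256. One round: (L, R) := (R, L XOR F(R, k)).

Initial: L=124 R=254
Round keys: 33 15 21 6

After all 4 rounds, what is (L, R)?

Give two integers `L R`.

Answer: 30 155

Derivation:
Round 1 (k=33): L=254 R=185
Round 2 (k=15): L=185 R=32
Round 3 (k=21): L=32 R=30
Round 4 (k=6): L=30 R=155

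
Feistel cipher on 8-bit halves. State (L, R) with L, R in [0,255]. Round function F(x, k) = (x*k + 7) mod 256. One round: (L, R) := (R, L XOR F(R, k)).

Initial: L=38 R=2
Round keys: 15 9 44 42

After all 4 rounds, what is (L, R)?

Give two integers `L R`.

Round 1 (k=15): L=2 R=3
Round 2 (k=9): L=3 R=32
Round 3 (k=44): L=32 R=132
Round 4 (k=42): L=132 R=143

Answer: 132 143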